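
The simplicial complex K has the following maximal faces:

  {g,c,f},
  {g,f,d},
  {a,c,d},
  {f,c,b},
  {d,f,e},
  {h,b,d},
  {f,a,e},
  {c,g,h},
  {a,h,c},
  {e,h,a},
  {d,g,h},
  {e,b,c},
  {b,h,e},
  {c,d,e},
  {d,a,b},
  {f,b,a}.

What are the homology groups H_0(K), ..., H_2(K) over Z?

H_0 = Z,  H_1 = Z^2,  H_2 = Z.

Fix the vertex order a < b < c < d < e < f < g < h and write every simplex with vertices in increasing order. Then dim K = 2 and the simplices of K are:

  0-simplices (8): a, b, c, d, e, f, g, h
  1-simplices (24): ab, ac, ad, ae, af, ah, bc, bd, be, bf, bh, cd, ce, cf, cg, ch, de, df, dg, dh, ef, eh, fg, gh
  2-simplices (16): abd, abf, acd, ach, aef, aeh, bce, bcf, bdh, beh, cde, cfg, cgh, def, dfg, dgh

so the chain groups are C_0 ≅ Z^8, C_1 ≅ Z^24, C_2 ≅ Z^16.

The boundary map ∂_1: C_1 → C_0 is given by ∂[p,q] = [q] − [p].
This gives a 8×24 integer matrix of rank 7; reducing to Smith normal form yields diagonal entries (1,1,1,1,1,1,1).

The boundary map ∂_2: C_2 → C_1 sends each 2-simplex [p,q,r] to [q,r] − [p,r] + [p,q]. For instance
  ∂acd = cd − ad + ac,
  ∂cfg = fg − cg + cf.
As a 24×16 matrix over Z this has rank 15, with invariant factors (1,1,1,1,1,1,1,1,1,1,1,1,1,1,1).

From H_k ≅ ker(∂_k) / im(∂_{k+1}) we obtain:

  H_0: rank C_0 − rank ∂_1 = 8 − 7 = 1, and the invariant factors of ∂_1 are all 1, so H_0 ≅ Z.
  H_1: rank ker ∂_1 − rank ∂_2 = (24 − 7) − 15 = 2, and the invariant factors of ∂_2 are all 1, so H_1 ≅ Z^2.
  H_2: rank ker ∂_2 − rank ∂_3 = (16 − 15) − 0 = 1, and there is no ∂_3, so H_2 ≅ Z.

(K is a triangulation of the torus T^2.)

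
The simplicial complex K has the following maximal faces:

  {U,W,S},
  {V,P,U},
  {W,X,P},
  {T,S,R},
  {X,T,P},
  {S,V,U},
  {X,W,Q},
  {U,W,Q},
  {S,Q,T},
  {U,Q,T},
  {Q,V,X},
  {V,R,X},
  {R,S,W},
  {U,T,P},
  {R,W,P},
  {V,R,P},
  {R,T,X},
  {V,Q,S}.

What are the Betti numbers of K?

Order the vertices as P < Q < R < S < T < U < V < W < X. Listing each simplex with vertices in this order, K has dimension 2 with simplices:

  0-simplices (9): P, Q, R, S, T, U, V, W, X
  1-simplices (27): PR, PT, PU, PV, PW, PX, QS, QT, QU, QV, QW, QX, RS, RT, RV, RW, RX, ST, SU, SV, SW, TU, TX, UV, UW, VX, WX
  2-simplices (18): PRV, PRW, PTU, PTX, PUV, PWX, QST, QSV, QTU, QUW, QVX, QWX, RST, RSW, RTX, RVX, SUV, SUW

giving chain groups C_0 ≅ Z^9, C_1 ≅ Z^27, C_2 ≅ Z^18.

Boundary ∂_1: C_1 → C_0 maps an edge to its endpoints' difference, ∂[p,q] = q − p. For instance
  ∂SU = U − S.
The resulting 9×27 matrix has rank 8, and its Smith normal form has invariant factors (1,1,1,1,1,1,1,1).

Boundary ∂_2: C_2 → C_1 maps a triangle to the signed sum of its edges. For instance
  ∂PWX = WX − PX + PW,
  ∂QSV = SV − QV + QS.
This gives a 27×18 integer matrix of rank 18; reducing to Smith normal form yields diagonal entries (1,1,1,1,1,1,1,1,1,1,1,1,1,1,1,1,1,2).

Computing H_k = (kernel of ∂_k) / (image of ∂_{k+1}):

  H_0: rank C_0 − rank ∂_1 = 9 − 8 = 1, and the invariant factors of ∂_1 are all 1, so H_0 = Z.
  H_1: rank ker ∂_1 − rank ∂_2 = (27 − 8) − 18 = 1, and ∂_2 has invariant factor 2 > 1, so H_1 = Z ⊕ Z_2.
  H_2: rank ker ∂_2 − rank ∂_3 = (18 − 18) − 0 = 0, and there is no ∂_3, so H_2 = 0.

As a check, the Euler characteristic is 9 − 27 + 18 = 0, which agrees with 1 − 1 + 0 = 0.

Hence the Betti numbers are b_0 = 1, b_1 = 1, b_2 = 0.

b_0 = 1, b_1 = 1, b_2 = 0.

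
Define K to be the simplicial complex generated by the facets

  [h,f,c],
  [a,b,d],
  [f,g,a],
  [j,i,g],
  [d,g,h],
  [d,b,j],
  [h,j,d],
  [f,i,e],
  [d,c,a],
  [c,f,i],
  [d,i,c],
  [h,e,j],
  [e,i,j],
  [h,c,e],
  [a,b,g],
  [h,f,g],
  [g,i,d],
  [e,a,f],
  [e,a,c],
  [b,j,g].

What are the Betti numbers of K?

Order the vertices as a < b < c < d < e < f < g < h < i < j. Listing each simplex with vertices in this order, K has dimension 2 with simplices:

  0-simplices (10): a, b, c, d, e, f, g, h, i, j
  1-simplices (30): ab, ac, ad, ae, af, ag, bd, bg, bj, cd, ce, cf, ch, ci, dg, dh, di, dj, ef, eh, ei, ej, fg, fh, fi, gh, gi, gj, hj, ij
  2-simplices (20): abd, abg, acd, ace, aef, afg, bdj, bgj, cdi, ceh, cfh, cfi, dgh, dgi, dhj, efi, ehj, eij, fgh, gij

so the chain groups are C_0 ≅ Z^10, C_1 ≅ Z^30, C_2 ≅ Z^20.

The boundary map ∂_1: C_1 → C_0 sends each edge [p,q] (with p < q) to q − p. For instance
  ∂di = i − d.
As a 10×30 matrix over Z this has rank 9, with invariant factors (1,1,1,1,1,1,1,1,1).

The boundary map ∂_2: C_2 → C_1 maps a triangle to the signed sum of its edges. For instance
  ∂fgh = gh − fh + fg,
  ∂abg = bg − ag + ab.
This gives a 30×20 integer matrix of rank 20; reducing to Smith normal form yields diagonal entries (1,1,1,1,1,1,1,1,1,1,1,1,1,1,1,1,1,1,1,2).

Now H_k = ker ∂_k / im ∂_{k+1}, so:

  H_0: rank C_0 − rank ∂_1 = 10 − 9 = 1, and the invariant factors of ∂_1 are all 1, so H_0 = Z.
  H_1: rank ker ∂_1 − rank ∂_2 = (30 − 9) − 20 = 1, and ∂_2 has invariant factor 2 > 1, so H_1 = Z ⊕ Z/2.
  H_2: rank ker ∂_2 − rank ∂_3 = (20 − 20) − 0 = 0, and there is no ∂_3, so H_2 = 0.

As a check, the Euler characteristic is 10 − 30 + 20 = 0, which agrees with 1 − 1 + 0 = 0.

Hence the Betti numbers are b_0 = 1, b_1 = 1, b_2 = 0.

b_0 = 1, b_1 = 1, b_2 = 0.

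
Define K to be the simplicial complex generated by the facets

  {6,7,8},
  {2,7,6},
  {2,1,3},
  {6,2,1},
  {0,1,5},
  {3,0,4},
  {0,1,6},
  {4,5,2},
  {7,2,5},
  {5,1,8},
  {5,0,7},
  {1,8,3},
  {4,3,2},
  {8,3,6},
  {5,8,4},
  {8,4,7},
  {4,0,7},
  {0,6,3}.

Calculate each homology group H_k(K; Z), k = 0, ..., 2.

Fix the vertex order 0 < 1 < 2 < 3 < 4 < 5 < 6 < 7 < 8 and write every simplex with vertices in increasing order. Then dim K = 2 and the simplices of K are:

  0-simplices (9): [0], [1], [2], [3], [4], [5], [6], [7], [8]
  1-simplices (27): (27 of them)
  2-simplices (18): [0,1,5], [0,1,6], [0,3,4], [0,3,6], [0,4,7], [0,5,7], [1,2,3], [1,2,6], [1,3,8], [1,5,8], [2,3,4], [2,4,5], [2,5,7], [2,6,7], [3,6,8], [4,5,8], [4,7,8], [6,7,8]

giving chain groups C_0 ≅ Z^9, C_1 ≅ Z^27, C_2 ≅ Z^18.

Boundary ∂_1: C_1 → C_0 sends each edge [p,q] (with p < q) to q − p.
As a 9×27 matrix over Z this has rank 8, with invariant factors (1,1,1,1,1,1,1,1).

∂_2: C_2 → C_1 acts by ∂[p,q,r] = [q,r] − [p,r] + [p,q]. For instance
  ∂[3,6,8] = [6,8] − [3,8] + [3,6],
  ∂[1,5,8] = [5,8] − [1,8] + [1,5].
As a 27×18 matrix over Z this has rank 18, with invariant factors (1,1,1,1,1,1,1,1,1,1,1,1,1,1,1,1,1,2).

From H_k ≅ ker(∂_k) / im(∂_{k+1}) we obtain:

  H_0: rank C_0 − rank ∂_1 = 9 − 8 = 1, and the invariant factors of ∂_1 are all 1, so H_0 ≅ Z.
  H_1: rank ker ∂_1 − rank ∂_2 = (27 − 8) − 18 = 1, and ∂_2 has invariant factor 2 > 1, so H_1 ≅ Z ⊕ Z/2.
  H_2: rank ker ∂_2 − rank ∂_3 = (18 − 18) − 0 = 0, and there is no ∂_3, so H_2 ≅ 0.

As a check, the Euler characteristic is 9 − 27 + 18 = 0, which agrees with 1 − 1 + 0 = 0.
(K is a triangulation of the Klein bottle.)

H_0 = Z,  H_1 = Z ⊕ Z/2,  H_2 = 0.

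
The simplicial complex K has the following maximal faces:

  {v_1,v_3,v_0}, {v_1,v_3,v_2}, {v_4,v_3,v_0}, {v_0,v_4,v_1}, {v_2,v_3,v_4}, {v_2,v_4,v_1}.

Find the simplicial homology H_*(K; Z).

H_0 ≅ Z,  H_1 = 0,  H_2 ≅ Z.

Order the vertices as v_0 < v_1 < v_2 < v_3 < v_4. Listing each simplex with vertices in this order, K has dimension 2 with simplices:

  0-simplices (5): [v_0], [v_1], [v_2], [v_3], [v_4]
  1-simplices (9): [v_0,v_1], [v_0,v_3], [v_0,v_4], [v_1,v_2], [v_1,v_3], [v_1,v_4], [v_2,v_3], [v_2,v_4], [v_3,v_4]
  2-simplices (6): [v_0,v_1,v_3], [v_0,v_1,v_4], [v_0,v_3,v_4], [v_1,v_2,v_3], [v_1,v_2,v_4], [v_2,v_3,v_4]

giving chain groups C_0 ≅ Z^5, C_1 ≅ Z^9, C_2 ≅ Z^6.

The boundary map ∂_1: C_1 → C_0 maps an edge to its endpoints' difference, ∂[p,q] = q − p.
The resulting 5×9 matrix has rank 4, and its Smith normal form has invariant factors (1,1,1,1).

The boundary map ∂_2: C_2 → C_1 sends each 2-simplex [p,q,r] to [q,r] − [p,r] + [p,q]. For instance
  ∂[v_0,v_1,v_4] = [v_1,v_4] − [v_0,v_4] + [v_0,v_1],
  ∂[v_0,v_3,v_4] = [v_3,v_4] − [v_0,v_4] + [v_0,v_3].
The resulting 9×6 matrix has rank 5, and its Smith normal form has invariant factors (1,1,1,1,1).

Now H_k = ker ∂_k / im ∂_{k+1}, so:

  H_0: rank C_0 − rank ∂_1 = 5 − 4 = 1, and the invariant factors of ∂_1 are all 1, so H_0 = Z.
  H_1: rank ker ∂_1 − rank ∂_2 = (9 − 4) − 5 = 0, and the invariant factors of ∂_2 are all 1, so H_1 = 0.
  H_2: rank ker ∂_2 − rank ∂_3 = (6 − 5) − 0 = 1, and there is no ∂_3, so H_2 = Z.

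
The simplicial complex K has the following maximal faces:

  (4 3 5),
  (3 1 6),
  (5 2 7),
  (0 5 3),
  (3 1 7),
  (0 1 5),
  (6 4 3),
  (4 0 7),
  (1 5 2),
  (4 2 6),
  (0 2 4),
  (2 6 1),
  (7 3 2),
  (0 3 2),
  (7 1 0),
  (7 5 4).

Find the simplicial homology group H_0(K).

Fix the vertex order 0 < 1 < 2 < 3 < 4 < 5 < 6 < 7 and write every simplex with vertices in increasing order. Then dim K = 2 and the simplices of K are:

  0-simplices (8): [0], [1], [2], [3], [4], [5], [6], [7]
  1-simplices (24): (24 of them)
  2-simplices (16): [0,1,5], [0,1,7], [0,2,3], [0,2,4], [0,3,5], [0,4,7], [1,2,5], [1,2,6], [1,3,6], [1,3,7], [2,3,7], [2,4,6], [2,5,7], [3,4,5], [3,4,6], [4,5,7]

giving chain groups C_0 ≅ Z^8, C_1 ≅ Z^24, C_2 ≅ Z^16.

Boundary ∂_1: C_1 → C_0 maps an edge to its endpoints' difference, ∂[p,q] = q − p. For instance
  ∂[3,4] = [4] − [3].
This gives a 8×24 integer matrix of rank 7; reducing to Smith normal form yields diagonal entries (1,1,1,1,1,1,1).

The boundary map ∂_2: C_2 → C_1 acts by ∂[p,q,r] = [q,r] − [p,r] + [p,q]. For instance
  ∂[3,4,5] = [4,5] − [3,5] + [3,4],
  ∂[2,4,6] = [4,6] − [2,6] + [2,4].
This gives a 24×16 integer matrix of rank 15; reducing to Smith normal form yields diagonal entries (1,1,1,1,1,1,1,1,1,1,1,1,1,1,1).

Computing H_k = (kernel of ∂_k) / (image of ∂_{k+1}):

  H_0: rank C_0 − rank ∂_1 = 8 − 7 = 1, and the invariant factors of ∂_1 are all 1, so H_0 ≅ Z.

H_0 ≅ Z.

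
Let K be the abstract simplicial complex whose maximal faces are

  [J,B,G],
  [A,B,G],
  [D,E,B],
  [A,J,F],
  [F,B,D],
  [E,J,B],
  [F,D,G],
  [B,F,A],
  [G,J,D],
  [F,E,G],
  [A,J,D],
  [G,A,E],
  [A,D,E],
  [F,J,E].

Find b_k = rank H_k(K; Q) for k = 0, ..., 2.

Order the vertices as A < B < D < E < F < G < J. Listing each simplex with vertices in this order, K has dimension 2 with simplices:

  0-simplices (7): A, B, D, E, F, G, J
  1-simplices (21): AB, AD, AE, AF, AG, AJ, BD, BE, BF, BG, BJ, DE, DF, DG, DJ, EF, EG, EJ, FG, FJ, GJ
  2-simplices (14): ABF, ABG, ADE, ADJ, AEG, AFJ, BDE, BDF, BEJ, BGJ, DFG, DGJ, EFG, EFJ

giving chain groups C_0 ≅ Z^7, C_1 ≅ Z^21, C_2 ≅ Z^14.

The boundary map ∂_1: C_1 → C_0 is given by ∂[p,q] = [q] − [p]. For instance
  ∂AE = E − A.
The 7×21 boundary matrix has rank 6 and Smith normal form diag(1,1,1,1,1,1).

Boundary ∂_2: C_2 → C_1 acts by ∂[p,q,r] = [q,r] − [p,r] + [p,q]. For instance
  ∂ADE = DE − AE + AD,
  ∂BGJ = GJ − BJ + BG.
The 21×14 boundary matrix has rank 13 and Smith normal form diag(1,1,1,1,1,1,1,1,1,1,1,1,1).

Computing H_k = (kernel of ∂_k) / (image of ∂_{k+1}):

  H_0: rank C_0 − rank ∂_1 = 7 − 6 = 1, and the invariant factors of ∂_1 are all 1, so H_0 = Z.
  H_1: rank ker ∂_1 − rank ∂_2 = (21 − 6) − 13 = 2, and the invariant factors of ∂_2 are all 1, so H_1 = Z^2.
  H_2: rank ker ∂_2 − rank ∂_3 = (14 − 13) − 0 = 1, and there is no ∂_3, so H_2 = Z.

(K is a triangulation of the torus T^2.)

Hence the Betti numbers are b_0 = 1, b_1 = 2, b_2 = 1.

b_0 = 1, b_1 = 2, b_2 = 1.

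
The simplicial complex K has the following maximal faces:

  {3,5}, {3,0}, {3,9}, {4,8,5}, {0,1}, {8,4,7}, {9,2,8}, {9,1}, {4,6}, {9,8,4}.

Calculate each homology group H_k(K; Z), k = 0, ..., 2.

Fix the vertex order 0 < 1 < 2 < 3 < 4 < 5 < 6 < 7 < 8 < 9 and write every simplex with vertices in increasing order. Then dim K = 2 and the simplices of K are:

  0-simplices (10): [0], [1], [2], [3], [4], [5], [6], [7], [8], [9]
  1-simplices (15): [0,1], [0,3], [1,9], [2,8], [2,9], [3,5], [3,9], [4,5], [4,6], [4,7], [4,8], [4,9], [5,8], [7,8], [8,9]
  2-simplices (4): [2,8,9], [4,5,8], [4,7,8], [4,8,9]

so the chain groups are C_0 ≅ Z^10, C_1 ≅ Z^15, C_2 ≅ Z^4.

∂_1: C_1 → C_0 is given by ∂[p,q] = [q] − [p].
As a 10×15 matrix over Z this has rank 9, with invariant factors (1,1,1,1,1,1,1,1,1).

∂_2: C_2 → C_1 sends each 2-simplex [p,q,r] to [q,r] − [p,r] + [p,q]. For instance
  ∂[2,8,9] = [8,9] − [2,9] + [2,8],
  ∂[4,8,9] = [8,9] − [4,9] + [4,8].
The resulting 15×4 matrix has rank 4, and its Smith normal form has invariant factors (1,1,1,1).

Now H_k = ker ∂_k / im ∂_{k+1}, so:

  H_0: rank C_0 − rank ∂_1 = 10 − 9 = 1, and the invariant factors of ∂_1 are all 1, so H_0 ≅ Z.
  H_1: rank ker ∂_1 − rank ∂_2 = (15 − 9) − 4 = 2, and the invariant factors of ∂_2 are all 1, so H_1 ≅ Z^2.
  H_2: rank ker ∂_2 − rank ∂_3 = (4 − 4) − 0 = 0, and there is no ∂_3, so H_2 ≅ 0.

H_0 ≅ Z,  H_1 ≅ Z^2,  H_2 = 0.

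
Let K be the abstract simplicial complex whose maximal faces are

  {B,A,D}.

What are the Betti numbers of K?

b_0 = 1, b_1 = 0, b_2 = 0.

We work with the vertex ordering A < B < D. The simplices of K, each written with vertices in increasing order, are:

  0-simplices (3): A, B, D
  1-simplices (3): AB, AD, BD
  2-simplices (1): ABD

Hence C_0 ≅ Z^3, C_1 ≅ Z^3, C_2 ≅ Z^1.

Boundary ∂_1: C_1 → C_0 maps an edge to its endpoints' difference, ∂[p,q] = q − p.
As a 3×3 matrix over Z this has rank 2, with invariant factors (1,1).

∂_2: C_2 → C_1 maps a triangle to the signed sum of its edges. For instance
  ∂ABD = BD − AD + AB.
The 3×1 boundary matrix has rank 1 and Smith normal form diag(1).

Reading off H_k = ker ∂_k / im ∂_{k+1}:

  H_0: rank C_0 − rank ∂_1 = 3 − 2 = 1, and the invariant factors of ∂_1 are all 1, so H_0 ≅ Z.
  H_1: rank ker ∂_1 − rank ∂_2 = (3 − 2) − 1 = 0, and the invariant factors of ∂_2 are all 1, so H_1 ≅ 0.
  H_2: rank ker ∂_2 − rank ∂_3 = (1 − 1) − 0 = 0, and there is no ∂_3, so H_2 ≅ 0.

As a check, the Euler characteristic is 3 − 3 + 1 = 1, which agrees with 1 − 0 + 0 = 1.

Hence the Betti numbers are b_0 = 1, b_1 = 0, b_2 = 0.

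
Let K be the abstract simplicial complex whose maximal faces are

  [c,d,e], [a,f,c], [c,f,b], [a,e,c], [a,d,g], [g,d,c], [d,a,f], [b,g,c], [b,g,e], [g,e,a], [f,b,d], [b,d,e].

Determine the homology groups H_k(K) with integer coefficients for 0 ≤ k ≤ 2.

K has 7 vertices, 18 edges, 12 triangles.
rank ∂_0 = 0, rank ∂_1 = 6 ⇒ b_0 = 7 − 0 − 6 = 1; all invariant factors of ∂_1 are 1 so no torsion. So H_0 = Z.
rank ∂_1 = 6, rank ∂_2 = 12 ⇒ b_1 = 18 − 6 − 12 = 0; ∂_2 has invariant factor(s) [2] giving torsion. So H_1 = Z/2Z.
rank ∂_2 = 12, rank ∂_3 = 0 ⇒ b_2 = 12 − 12 − 0 = 0. So H_2 = 0.

H_0 ≅ Z,  H_1 ≅ Z/2Z,  H_2 = 0.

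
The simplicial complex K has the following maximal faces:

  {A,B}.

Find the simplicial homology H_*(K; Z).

Take the total order A < B on the vertex set. Then K (dimension 1) consists of the simplices:

  0-simplices (2): A, B
  1-simplices (1): AB

so the chain groups are C_0 ≅ Z^2, C_1 ≅ Z^1.

The boundary map ∂_1: C_1 → C_0 is given by ∂[p,q] = [q] − [p].
The 2×1 boundary matrix has rank 1 and Smith normal form diag(1).

Computing H_k = (kernel of ∂_k) / (image of ∂_{k+1}):

  H_0: rank C_0 − rank ∂_1 = 2 − 1 = 1, and the invariant factors of ∂_1 are all 1, so H_0 = Z.
  H_1: rank ker ∂_1 − rank ∂_2 = (1 − 1) − 0 = 0, and there is no ∂_2, so H_1 = 0.

As a check, the Euler characteristic is 2 − 1 = 1, which agrees with 1 − 0 = 1.

H_0 = Z,  H_1 = 0.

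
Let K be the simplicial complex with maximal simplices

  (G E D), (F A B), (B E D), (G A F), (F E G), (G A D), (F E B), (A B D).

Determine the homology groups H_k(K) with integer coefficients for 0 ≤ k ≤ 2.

H_0 = Z,  H_1 = 0,  H_2 = Z.

Order the vertices as A < B < D < E < F < G. Listing each simplex with vertices in this order, K has dimension 2 with simplices:

  0-simplices (6): A, B, D, E, F, G
  1-simplices (12): AB, AD, AF, AG, BD, BE, BF, DE, DG, EF, EG, FG
  2-simplices (8): ABD, ABF, ADG, AFG, BDE, BEF, DEG, EFG

giving chain groups C_0 ≅ Z^6, C_1 ≅ Z^12, C_2 ≅ Z^8.

The boundary map ∂_1: C_1 → C_0 sends each edge [p,q] (with p < q) to q − p. For instance
  ∂EG = G − E.
As a 6×12 matrix over Z this has rank 5, with invariant factors (1,1,1,1,1).

The boundary map ∂_2: C_2 → C_1 sends each 2-simplex [p,q,r] to [q,r] − [p,r] + [p,q]. For instance
  ∂BEF = EF − BF + BE,
  ∂DEG = EG − DG + DE.
The resulting 12×8 matrix has rank 7, and its Smith normal form has invariant factors (1,1,1,1,1,1,1).

Reading off H_k = ker ∂_k / im ∂_{k+1}:

  H_0: rank C_0 − rank ∂_1 = 6 − 5 = 1, and the invariant factors of ∂_1 are all 1, so H_0 ≅ Z.
  H_1: rank ker ∂_1 − rank ∂_2 = (12 − 5) − 7 = 0, and the invariant factors of ∂_2 are all 1, so H_1 ≅ 0.
  H_2: rank ker ∂_2 − rank ∂_3 = (8 − 7) − 0 = 1, and there is no ∂_3, so H_2 ≅ Z.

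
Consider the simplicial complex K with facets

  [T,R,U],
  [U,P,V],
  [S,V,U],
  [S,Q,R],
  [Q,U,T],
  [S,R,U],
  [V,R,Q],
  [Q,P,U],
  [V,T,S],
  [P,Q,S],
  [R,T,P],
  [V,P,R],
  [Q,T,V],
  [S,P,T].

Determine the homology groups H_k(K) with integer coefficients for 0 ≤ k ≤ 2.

K has 7 vertices, 21 edges, 14 triangles.
rank ∂_0 = 0, rank ∂_1 = 6 ⇒ b_0 = 7 − 0 − 6 = 1; all invariant factors of ∂_1 are 1 so no torsion. So H_0 ≅ Z.
rank ∂_1 = 6, rank ∂_2 = 13 ⇒ b_1 = 21 − 6 − 13 = 2; all invariant factors of ∂_2 are 1 so no torsion. So H_1 ≅ Z^2.
rank ∂_2 = 13, rank ∂_3 = 0 ⇒ b_2 = 14 − 13 − 0 = 1. So H_2 ≅ Z.

H_0 ≅ Z,  H_1 ≅ Z^2,  H_2 ≅ Z.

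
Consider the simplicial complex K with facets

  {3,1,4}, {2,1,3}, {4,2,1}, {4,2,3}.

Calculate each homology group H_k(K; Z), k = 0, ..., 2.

H_0 ≅ Z,  H_1 = 0,  H_2 ≅ Z.

K has 4 vertices, 6 edges, 4 triangles.
rank ∂_0 = 0, rank ∂_1 = 3 ⇒ b_0 = 4 − 0 − 3 = 1; all invariant factors of ∂_1 are 1 so no torsion. So H_0 ≅ Z.
rank ∂_1 = 3, rank ∂_2 = 3 ⇒ b_1 = 6 − 3 − 3 = 0; all invariant factors of ∂_2 are 1 so no torsion. So H_1 ≅ 0.
rank ∂_2 = 3, rank ∂_3 = 0 ⇒ b_2 = 4 − 3 − 0 = 1. So H_2 ≅ Z.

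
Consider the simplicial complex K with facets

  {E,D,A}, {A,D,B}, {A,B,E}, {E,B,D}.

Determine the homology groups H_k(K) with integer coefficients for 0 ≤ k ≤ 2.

H_0 = Z,  H_1 = 0,  H_2 = Z.

Take the total order A < B < D < E on the vertex set. Then K (dimension 2) consists of the simplices:

  0-simplices (4): A, B, D, E
  1-simplices (6): AB, AD, AE, BD, BE, DE
  2-simplices (4): ABD, ABE, ADE, BDE

Hence C_0 ≅ Z^4, C_1 ≅ Z^6, C_2 ≅ Z^4.

The boundary map ∂_1: C_1 → C_0 is given by ∂[p,q] = [q] − [p]. For instance
  ∂BE = E − B.
The 4×6 boundary matrix has rank 3 and Smith normal form diag(1,1,1).

Boundary ∂_2: C_2 → C_1 sends each 2-simplex [p,q,r] to [q,r] − [p,r] + [p,q]. For instance
  ∂ADE = DE − AE + AD,
  ∂ABE = BE − AE + AB.
As a 6×4 matrix over Z this has rank 3, with invariant factors (1,1,1).

Reading off H_k = ker ∂_k / im ∂_{k+1}:

  H_0: rank C_0 − rank ∂_1 = 4 − 3 = 1, and the invariant factors of ∂_1 are all 1, so H_0 = Z.
  H_1: rank ker ∂_1 − rank ∂_2 = (6 − 3) − 3 = 0, and the invariant factors of ∂_2 are all 1, so H_1 = 0.
  H_2: rank ker ∂_2 − rank ∂_3 = (4 − 3) − 0 = 1, and there is no ∂_3, so H_2 = Z.

(K is a triangulation of the 2-sphere S^2.)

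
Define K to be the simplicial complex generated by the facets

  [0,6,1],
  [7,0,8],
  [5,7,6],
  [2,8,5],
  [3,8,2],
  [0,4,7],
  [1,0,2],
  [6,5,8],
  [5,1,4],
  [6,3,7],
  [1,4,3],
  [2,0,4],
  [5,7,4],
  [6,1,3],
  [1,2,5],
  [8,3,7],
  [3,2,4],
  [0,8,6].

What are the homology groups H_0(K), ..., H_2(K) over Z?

H_0 = Z,  H_1 = Z ⊕ Z_2,  H_2 = 0.

We work with the vertex ordering 0 < 1 < 2 < 3 < 4 < 5 < 6 < 7 < 8. The simplices of K, each written with vertices in increasing order, are:

  0-simplices (9): [0], [1], [2], [3], [4], [5], [6], [7], [8]
  1-simplices (27): (27 of them)
  2-simplices (18): [0,1,2], [0,1,6], [0,2,4], [0,4,7], [0,6,8], [0,7,8], [1,2,5], [1,3,4], [1,3,6], [1,4,5], [2,3,4], [2,3,8], [2,5,8], [3,6,7], [3,7,8], [4,5,7], [5,6,7], [5,6,8]

so the chain groups are C_0 ≅ Z^9, C_1 ≅ Z^27, C_2 ≅ Z^18.

The boundary map ∂_1: C_1 → C_0 sends each edge [p,q] (with p < q) to q − p. For instance
  ∂[0,7] = [7] − [0].
The resulting 9×27 matrix has rank 8, and its Smith normal form has invariant factors (1,1,1,1,1,1,1,1).

The boundary map ∂_2: C_2 → C_1 sends each 2-simplex [p,q,r] to [q,r] − [p,r] + [p,q]. For instance
  ∂[3,7,8] = [7,8] − [3,8] + [3,7],
  ∂[0,6,8] = [6,8] − [0,8] + [0,6].
As a 27×18 matrix over Z this has rank 18, with invariant factors (1,1,1,1,1,1,1,1,1,1,1,1,1,1,1,1,1,2).

Reading off H_k = ker ∂_k / im ∂_{k+1}:

  H_0: rank C_0 − rank ∂_1 = 9 − 8 = 1, and the invariant factors of ∂_1 are all 1, so H_0 ≅ Z.
  H_1: rank ker ∂_1 − rank ∂_2 = (27 − 8) − 18 = 1, and ∂_2 has invariant factor 2 > 1, so H_1 ≅ Z ⊕ Z_2.
  H_2: rank ker ∂_2 − rank ∂_3 = (18 − 18) − 0 = 0, and there is no ∂_3, so H_2 ≅ 0.

(K is a triangulation of the Klein bottle.)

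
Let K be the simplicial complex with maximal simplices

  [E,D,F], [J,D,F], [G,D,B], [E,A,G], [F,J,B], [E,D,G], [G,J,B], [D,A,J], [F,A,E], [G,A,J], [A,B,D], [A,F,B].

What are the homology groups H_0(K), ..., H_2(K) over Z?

H_0 ≅ Z,  H_1 ≅ Z/2Z,  H_2 = 0.

Take the total order A < B < D < E < F < G < J on the vertex set. Then K (dimension 2) consists of the simplices:

  0-simplices (7): A, B, D, E, F, G, J
  1-simplices (18): AB, AD, AE, AF, AG, AJ, BD, BF, BG, BJ, DE, DF, DG, DJ, EF, EG, FJ, GJ
  2-simplices (12): ABD, ABF, ADJ, AEF, AEG, AGJ, BDG, BFJ, BGJ, DEF, DEG, DFJ

giving chain groups C_0 ≅ Z^7, C_1 ≅ Z^18, C_2 ≅ Z^12.

The boundary map ∂_1: C_1 → C_0 sends each edge [p,q] (with p < q) to q − p. For instance
  ∂AD = D − A.
This gives a 7×18 integer matrix of rank 6; reducing to Smith normal form yields diagonal entries (1,1,1,1,1,1).

Boundary ∂_2: C_2 → C_1 sends each 2-simplex [p,q,r] to [q,r] − [p,r] + [p,q]. For instance
  ∂DEG = EG − DG + DE,
  ∂AGJ = GJ − AJ + AG.
The resulting 18×12 matrix has rank 12, and its Smith normal form has invariant factors (1,1,1,1,1,1,1,1,1,1,1,2).

Reading off H_k = ker ∂_k / im ∂_{k+1}:

  H_0: rank C_0 − rank ∂_1 = 7 − 6 = 1, and the invariant factors of ∂_1 are all 1, so H_0 = Z.
  H_1: rank ker ∂_1 − rank ∂_2 = (18 − 6) − 12 = 0, and ∂_2 has invariant factor 2 > 1, so H_1 = Z/2Z.
  H_2: rank ker ∂_2 − rank ∂_3 = (12 − 12) − 0 = 0, and there is no ∂_3, so H_2 = 0.

As a check, the Euler characteristic is 7 − 18 + 12 = 1, which agrees with 1 − 0 + 0 = 1.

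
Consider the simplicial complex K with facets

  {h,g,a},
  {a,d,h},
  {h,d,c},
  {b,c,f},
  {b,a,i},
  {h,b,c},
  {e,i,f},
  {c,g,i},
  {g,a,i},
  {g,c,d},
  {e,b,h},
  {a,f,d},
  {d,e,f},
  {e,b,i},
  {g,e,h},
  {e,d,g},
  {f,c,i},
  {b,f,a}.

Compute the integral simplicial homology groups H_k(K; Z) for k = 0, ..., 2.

H_0 = Z,  H_1 = Z ⊕ Z/2,  H_2 = 0.

K has 9 vertices, 27 edges, 18 triangles.
rank ∂_0 = 0, rank ∂_1 = 8 ⇒ b_0 = 9 − 0 − 8 = 1; all invariant factors of ∂_1 are 1 so no torsion. So H_0 = Z.
rank ∂_1 = 8, rank ∂_2 = 18 ⇒ b_1 = 27 − 8 − 18 = 1; ∂_2 has invariant factor(s) [2] giving torsion. So H_1 = Z ⊕ Z/2.
rank ∂_2 = 18, rank ∂_3 = 0 ⇒ b_2 = 18 − 18 − 0 = 0. So H_2 = 0.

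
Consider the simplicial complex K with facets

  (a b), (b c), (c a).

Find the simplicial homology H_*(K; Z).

We work with the vertex ordering a < b < c. The simplices of K, each written with vertices in increasing order, are:

  0-simplices (3): a, b, c
  1-simplices (3): ab, ac, bc

giving chain groups C_0 ≅ Z^3, C_1 ≅ Z^3.

∂_1: C_1 → C_0 sends each edge [p,q] (with p < q) to q − p. For instance
  ∂ab = b − a.
As a 3×3 matrix over Z this has rank 2, with invariant factors (1,1).

Now H_k = ker ∂_k / im ∂_{k+1}, so:

  H_0: rank C_0 − rank ∂_1 = 3 − 2 = 1, and the invariant factors of ∂_1 are all 1, so H_0 = Z.
  H_1: rank ker ∂_1 − rank ∂_2 = (3 − 2) − 0 = 1, and there is no ∂_2, so H_1 = Z.

H_0 ≅ Z,  H_1 ≅ Z.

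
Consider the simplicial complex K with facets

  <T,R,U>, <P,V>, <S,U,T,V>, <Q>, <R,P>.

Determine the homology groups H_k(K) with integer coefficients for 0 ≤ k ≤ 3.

H_0 ≅ Z^2,  H_1 ≅ Z,  H_2 = 0,  H_3 = 0.

Order the vertices as P < Q < R < S < T < U < V. Listing each simplex with vertices in this order, K has dimension 3 with simplices:

  0-simplices (7): P, Q, R, S, T, U, V
  1-simplices (10): PR, PV, RT, RU, ST, SU, SV, TU, TV, UV
  2-simplices (5): RTU, STU, STV, SUV, TUV
  3-simplices (1): STUV

so the chain groups are C_0 ≅ Z^7, C_1 ≅ Z^10, C_2 ≅ Z^5, C_3 ≅ Z^1.

Boundary ∂_1: C_1 → C_0 is given by ∂[p,q] = [q] − [p].
The 7×10 boundary matrix has rank 5 and Smith normal form diag(1,1,1,1,1).

∂_2: C_2 → C_1 maps a triangle to the signed sum of its edges. For instance
  ∂STU = TU − SU + ST,
  ∂TUV = UV − TV + TU.
The resulting 10×5 matrix has rank 4, and its Smith normal form has invariant factors (1,1,1,1).

∂_3: C_3 → C_2 sends each 3-simplex σ to the alternating sum Σ_i (−1)^i (σ with its i-th vertex removed). For instance
  ∂STUV = TUV − SUV + STV − STU.
The resulting 5×1 matrix has rank 1, and its Smith normal form has invariant factors (1).

Reading off H_k = ker ∂_k / im ∂_{k+1}:

  H_0: rank C_0 − rank ∂_1 = 7 − 5 = 2, and the invariant factors of ∂_1 are all 1, so H_0 ≅ Z^2.
  H_1: rank ker ∂_1 − rank ∂_2 = (10 − 5) − 4 = 1, and the invariant factors of ∂_2 are all 1, so H_1 ≅ Z.
  H_2: rank ker ∂_2 − rank ∂_3 = (5 − 4) − 1 = 0, and the invariant factors of ∂_3 are all 1, so H_2 ≅ 0.
  H_3: rank ker ∂_3 − rank ∂_4 = (1 − 1) − 0 = 0, and there is no ∂_4, so H_3 ≅ 0.

As a check, the Euler characteristic is 7 − 10 + 5 − 1 = 1, which agrees with 2 − 1 + 0 − 0 = 1.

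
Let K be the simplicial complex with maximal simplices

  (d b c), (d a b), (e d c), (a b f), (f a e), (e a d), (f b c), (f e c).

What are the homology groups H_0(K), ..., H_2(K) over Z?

H_0 = Z,  H_1 = 0,  H_2 = Z.

Take the total order a < b < c < d < e < f on the vertex set. Then K (dimension 2) consists of the simplices:

  0-simplices (6): a, b, c, d, e, f
  1-simplices (12): ab, ad, ae, af, bc, bd, bf, cd, ce, cf, de, ef
  2-simplices (8): abd, abf, ade, aef, bcd, bcf, cde, cef

giving chain groups C_0 ≅ Z^6, C_1 ≅ Z^12, C_2 ≅ Z^8.

∂_1: C_1 → C_0 is given by ∂[p,q] = [q] − [p]. For instance
  ∂de = e − d.
This gives a 6×12 integer matrix of rank 5; reducing to Smith normal form yields diagonal entries (1,1,1,1,1).

∂_2: C_2 → C_1 sends each 2-simplex [p,q,r] to [q,r] − [p,r] + [p,q]. For instance
  ∂bcd = cd − bd + bc,
  ∂cef = ef − cf + ce.
The resulting 12×8 matrix has rank 7, and its Smith normal form has invariant factors (1,1,1,1,1,1,1).

From H_k ≅ ker(∂_k) / im(∂_{k+1}) we obtain:

  H_0: rank C_0 − rank ∂_1 = 6 − 5 = 1, and the invariant factors of ∂_1 are all 1, so H_0 = Z.
  H_1: rank ker ∂_1 − rank ∂_2 = (12 − 5) − 7 = 0, and the invariant factors of ∂_2 are all 1, so H_1 = 0.
  H_2: rank ker ∂_2 − rank ∂_3 = (8 − 7) − 0 = 1, and there is no ∂_3, so H_2 = Z.

As a check, the Euler characteristic is 6 − 12 + 8 = 2, which agrees with 1 − 0 + 1 = 2.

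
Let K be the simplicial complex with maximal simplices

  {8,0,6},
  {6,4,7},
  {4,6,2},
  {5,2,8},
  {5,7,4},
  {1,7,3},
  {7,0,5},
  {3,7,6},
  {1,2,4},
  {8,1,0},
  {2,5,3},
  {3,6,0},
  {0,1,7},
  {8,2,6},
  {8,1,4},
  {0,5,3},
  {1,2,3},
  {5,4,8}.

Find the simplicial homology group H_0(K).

H_0 = Z.

Order the vertices as 0 < 1 < 2 < 3 < 4 < 5 < 6 < 7 < 8. Listing each simplex with vertices in this order, K has dimension 2 with simplices:

  0-simplices (9): [0], [1], [2], [3], [4], [5], [6], [7], [8]
  1-simplices (27): (27 of them)
  2-simplices (18): [0,1,7], [0,1,8], [0,3,5], [0,3,6], [0,5,7], [0,6,8], [1,2,3], [1,2,4], [1,3,7], [1,4,8], [2,3,5], [2,4,6], [2,5,8], [2,6,8], [3,6,7], [4,5,7], [4,5,8], [4,6,7]

Hence C_0 ≅ Z^9, C_1 ≅ Z^27, C_2 ≅ Z^18.

Boundary ∂_1: C_1 → C_0 sends each edge [p,q] (with p < q) to q − p. For instance
  ∂[2,8] = [8] − [2].
As a 9×27 matrix over Z this has rank 8, with invariant factors (1,1,1,1,1,1,1,1).

The boundary map ∂_2: C_2 → C_1 acts by ∂[p,q,r] = [q,r] − [p,r] + [p,q]. For instance
  ∂[0,1,8] = [1,8] − [0,8] + [0,1],
  ∂[4,6,7] = [6,7] − [4,7] + [4,6].
As a 27×18 matrix over Z this has rank 18, with invariant factors (1,1,1,1,1,1,1,1,1,1,1,1,1,1,1,1,1,2).

From H_k ≅ ker(∂_k) / im(∂_{k+1}) we obtain:

  H_0: rank C_0 − rank ∂_1 = 9 − 8 = 1, and the invariant factors of ∂_1 are all 1, so H_0 = Z.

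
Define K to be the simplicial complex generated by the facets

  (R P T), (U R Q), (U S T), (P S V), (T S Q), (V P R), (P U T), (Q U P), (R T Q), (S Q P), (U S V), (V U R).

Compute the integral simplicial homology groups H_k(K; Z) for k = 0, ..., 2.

K has 7 vertices, 18 edges, 12 triangles.
rank ∂_0 = 0, rank ∂_1 = 6 ⇒ b_0 = 7 − 0 − 6 = 1; all invariant factors of ∂_1 are 1 so no torsion. So H_0 = Z.
rank ∂_1 = 6, rank ∂_2 = 12 ⇒ b_1 = 18 − 6 − 12 = 0; ∂_2 has invariant factor(s) [2] giving torsion. So H_1 = Z/2.
rank ∂_2 = 12, rank ∂_3 = 0 ⇒ b_2 = 12 − 12 − 0 = 0. So H_2 = 0.

H_0 ≅ Z,  H_1 ≅ Z/2,  H_2 = 0.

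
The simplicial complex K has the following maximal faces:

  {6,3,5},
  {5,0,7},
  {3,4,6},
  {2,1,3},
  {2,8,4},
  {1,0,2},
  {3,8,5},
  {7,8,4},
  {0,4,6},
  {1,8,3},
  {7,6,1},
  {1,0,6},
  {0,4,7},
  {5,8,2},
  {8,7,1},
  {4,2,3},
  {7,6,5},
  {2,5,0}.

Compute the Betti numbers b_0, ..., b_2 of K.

Fix the vertex order 0 < 1 < 2 < 3 < 4 < 5 < 6 < 7 < 8 and write every simplex with vertices in increasing order. Then dim K = 2 and the simplices of K are:

  0-simplices (9): [0], [1], [2], [3], [4], [5], [6], [7], [8]
  1-simplices (27): (27 of them)
  2-simplices (18): [0,1,2], [0,1,6], [0,2,5], [0,4,6], [0,4,7], [0,5,7], [1,2,3], [1,3,8], [1,6,7], [1,7,8], [2,3,4], [2,4,8], [2,5,8], [3,4,6], [3,5,6], [3,5,8], [4,7,8], [5,6,7]

so the chain groups are C_0 ≅ Z^9, C_1 ≅ Z^27, C_2 ≅ Z^18.

∂_1: C_1 → C_0 is given by ∂[p,q] = [q] − [p]. For instance
  ∂[0,4] = [4] − [0].
The 9×27 boundary matrix has rank 8 and Smith normal form diag(1,1,1,1,1,1,1,1).

The boundary map ∂_2: C_2 → C_1 sends each 2-simplex [p,q,r] to [q,r] − [p,r] + [p,q]. For instance
  ∂[0,1,2] = [1,2] − [0,2] + [0,1],
  ∂[0,4,7] = [4,7] − [0,7] + [0,4].
The resulting 27×18 matrix has rank 18, and its Smith normal form has invariant factors (1,1,1,1,1,1,1,1,1,1,1,1,1,1,1,1,1,2).

Now H_k = ker ∂_k / im ∂_{k+1}, so:

  H_0: rank C_0 − rank ∂_1 = 9 − 8 = 1, and the invariant factors of ∂_1 are all 1, so H_0 = Z.
  H_1: rank ker ∂_1 − rank ∂_2 = (27 − 8) − 18 = 1, and ∂_2 has invariant factor 2 > 1, so H_1 = Z ⊕ Z/2.
  H_2: rank ker ∂_2 − rank ∂_3 = (18 − 18) − 0 = 0, and there is no ∂_3, so H_2 = 0.

As a check, the Euler characteristic is 9 − 27 + 18 = 0, which agrees with 1 − 1 + 0 = 0.

Hence the Betti numbers are b_0 = 1, b_1 = 1, b_2 = 0.

b_0 = 1, b_1 = 1, b_2 = 0.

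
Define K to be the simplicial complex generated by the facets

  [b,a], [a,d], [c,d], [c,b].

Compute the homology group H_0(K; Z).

Take the total order a < b < c < d on the vertex set. Then K (dimension 1) consists of the simplices:

  0-simplices (4): a, b, c, d
  1-simplices (4): ab, ad, bc, cd

Hence C_0 ≅ Z^4, C_1 ≅ Z^4.

The boundary map ∂_1: C_1 → C_0 sends each edge [p,q] (with p < q) to q − p.
This gives a 4×4 integer matrix of rank 3; reducing to Smith normal form yields diagonal entries (1,1,1).

Reading off H_k = ker ∂_k / im ∂_{k+1}:

  H_0: rank C_0 − rank ∂_1 = 4 − 3 = 1, and the invariant factors of ∂_1 are all 1, so H_0 = Z.

(K is a triangulation of the circle S^1.)

H_0 = Z.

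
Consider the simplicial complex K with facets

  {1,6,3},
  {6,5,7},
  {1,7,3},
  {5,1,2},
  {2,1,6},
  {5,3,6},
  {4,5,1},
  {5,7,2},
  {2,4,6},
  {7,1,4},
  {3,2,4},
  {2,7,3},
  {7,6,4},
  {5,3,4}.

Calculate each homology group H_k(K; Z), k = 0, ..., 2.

H_0 = Z,  H_1 = Z^2,  H_2 = Z.

Order the vertices as 1 < 2 < 3 < 4 < 5 < 6 < 7. Listing each simplex with vertices in this order, K has dimension 2 with simplices:

  0-simplices (7): [1], [2], [3], [4], [5], [6], [7]
  1-simplices (21): [1,2], [1,3], [1,4], [1,5], [1,6], [1,7], [2,3], [2,4], [2,5], [2,6], [2,7], [3,4], [3,5], [3,6], [3,7], [4,5], [4,6], [4,7], [5,6], [5,7], [6,7]
  2-simplices (14): [1,2,5], [1,2,6], [1,3,6], [1,3,7], [1,4,5], [1,4,7], [2,3,4], [2,3,7], [2,4,6], [2,5,7], [3,4,5], [3,5,6], [4,6,7], [5,6,7]

so the chain groups are C_0 ≅ Z^7, C_1 ≅ Z^21, C_2 ≅ Z^14.

The boundary map ∂_1: C_1 → C_0 is given by ∂[p,q] = [q] − [p]. For instance
  ∂[1,2] = [2] − [1].
The resulting 7×21 matrix has rank 6, and its Smith normal form has invariant factors (1,1,1,1,1,1).

∂_2: C_2 → C_1 acts by ∂[p,q,r] = [q,r] − [p,r] + [p,q]. For instance
  ∂[2,3,4] = [3,4] − [2,4] + [2,3],
  ∂[2,3,7] = [3,7] − [2,7] + [2,3].
As a 21×14 matrix over Z this has rank 13, with invariant factors (1,1,1,1,1,1,1,1,1,1,1,1,1).

Now H_k = ker ∂_k / im ∂_{k+1}, so:

  H_0: rank C_0 − rank ∂_1 = 7 − 6 = 1, and the invariant factors of ∂_1 are all 1, so H_0 ≅ Z.
  H_1: rank ker ∂_1 − rank ∂_2 = (21 − 6) − 13 = 2, and the invariant factors of ∂_2 are all 1, so H_1 ≅ Z^2.
  H_2: rank ker ∂_2 − rank ∂_3 = (14 − 13) − 0 = 1, and there is no ∂_3, so H_2 ≅ Z.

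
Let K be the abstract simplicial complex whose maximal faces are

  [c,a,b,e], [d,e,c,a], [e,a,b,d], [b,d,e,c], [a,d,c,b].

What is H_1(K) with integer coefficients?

We work with the vertex ordering a < b < c < d < e. The simplices of K, each written with vertices in increasing order, are:

  0-simplices (5): a, b, c, d, e
  1-simplices (10): ab, ac, ad, ae, bc, bd, be, cd, ce, de
  2-simplices (10): abc, abd, abe, acd, ace, ade, bcd, bce, bde, cde
  3-simplices (5): abcd, abce, abde, acde, bcde

so the chain groups are C_0 ≅ Z^5, C_1 ≅ Z^10, C_2 ≅ Z^10, C_3 ≅ Z^5.

Boundary ∂_1: C_1 → C_0 maps an edge to its endpoints' difference, ∂[p,q] = q − p. For instance
  ∂ae = e − a.
As a 5×10 matrix over Z this has rank 4, with invariant factors (1,1,1,1).

The boundary map ∂_2: C_2 → C_1 sends each 2-simplex [p,q,r] to [q,r] − [p,r] + [p,q]. For instance
  ∂abc = bc − ac + ab,
  ∂cde = de − ce + cd.
As a 10×10 matrix over Z this has rank 6, with invariant factors (1,1,1,1,1,1).

The boundary map ∂_3: C_3 → C_2 sends each 3-simplex σ to the alternating sum Σ_i (−1)^i (σ with its i-th vertex removed). For instance
  ∂abce = bce − ace + abe − abc,
  ∂bcde = cde − bde + bce − bcd.
The resulting 10×5 matrix has rank 4, and its Smith normal form has invariant factors (1,1,1,1).

Computing H_k = (kernel of ∂_k) / (image of ∂_{k+1}):

  H_1: rank ker ∂_1 − rank ∂_2 = (10 − 4) − 6 = 0, and the invariant factors of ∂_2 are all 1, so H_1 = 0.

H_1 = 0.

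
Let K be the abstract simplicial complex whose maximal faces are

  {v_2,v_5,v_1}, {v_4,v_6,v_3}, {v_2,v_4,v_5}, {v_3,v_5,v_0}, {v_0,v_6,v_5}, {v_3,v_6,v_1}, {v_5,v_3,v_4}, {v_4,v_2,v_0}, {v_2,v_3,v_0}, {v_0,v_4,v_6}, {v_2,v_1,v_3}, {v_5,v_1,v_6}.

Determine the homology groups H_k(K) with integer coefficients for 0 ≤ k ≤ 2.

We work with the vertex ordering v_0 < v_1 < v_2 < v_3 < v_4 < v_5 < v_6. The simplices of K, each written with vertices in increasing order, are:

  0-simplices (7): [v_0], [v_1], [v_2], [v_3], [v_4], [v_5], [v_6]
  1-simplices (18): (18 of them)
  2-simplices (12): (12 of them)

so the chain groups are C_0 ≅ Z^7, C_1 ≅ Z^18, C_2 ≅ Z^12.

The boundary map ∂_1: C_1 → C_0 sends each edge [p,q] (with p < q) to q − p. For instance
  ∂[v_4,v_5] = [v_5] − [v_4].
As a 7×18 matrix over Z this has rank 6, with invariant factors (1,1,1,1,1,1).

Boundary ∂_2: C_2 → C_1 acts by ∂[p,q,r] = [q,r] − [p,r] + [p,q]. For instance
  ∂[v_2,v_4,v_5] = [v_4,v_5] − [v_2,v_5] + [v_2,v_4],
  ∂[v_3,v_4,v_5] = [v_4,v_5] − [v_3,v_5] + [v_3,v_4].
As a 18×12 matrix over Z this has rank 12, with invariant factors (1,1,1,1,1,1,1,1,1,1,1,2).

Reading off H_k = ker ∂_k / im ∂_{k+1}:

  H_0: rank C_0 − rank ∂_1 = 7 − 6 = 1, and the invariant factors of ∂_1 are all 1, so H_0 = Z.
  H_1: rank ker ∂_1 − rank ∂_2 = (18 − 6) − 12 = 0, and ∂_2 has invariant factor 2 > 1, so H_1 = Z/2.
  H_2: rank ker ∂_2 − rank ∂_3 = (12 − 12) − 0 = 0, and there is no ∂_3, so H_2 = 0.

(K is a triangulation of the real projective plane RP^2.)

H_0 = Z,  H_1 = Z/2,  H_2 = 0.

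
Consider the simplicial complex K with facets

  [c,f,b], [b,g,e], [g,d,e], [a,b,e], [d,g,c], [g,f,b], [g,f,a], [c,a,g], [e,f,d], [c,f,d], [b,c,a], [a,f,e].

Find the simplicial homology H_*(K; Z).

H_0 = Z,  H_1 = Z/2,  H_2 = 0.

K has 7 vertices, 18 edges, 12 triangles.
rank ∂_0 = 0, rank ∂_1 = 6 ⇒ b_0 = 7 − 0 − 6 = 1; all invariant factors of ∂_1 are 1 so no torsion. So H_0 = Z.
rank ∂_1 = 6, rank ∂_2 = 12 ⇒ b_1 = 18 − 6 − 12 = 0; ∂_2 has invariant factor(s) [2] giving torsion. So H_1 = Z/2.
rank ∂_2 = 12, rank ∂_3 = 0 ⇒ b_2 = 12 − 12 − 0 = 0. So H_2 = 0.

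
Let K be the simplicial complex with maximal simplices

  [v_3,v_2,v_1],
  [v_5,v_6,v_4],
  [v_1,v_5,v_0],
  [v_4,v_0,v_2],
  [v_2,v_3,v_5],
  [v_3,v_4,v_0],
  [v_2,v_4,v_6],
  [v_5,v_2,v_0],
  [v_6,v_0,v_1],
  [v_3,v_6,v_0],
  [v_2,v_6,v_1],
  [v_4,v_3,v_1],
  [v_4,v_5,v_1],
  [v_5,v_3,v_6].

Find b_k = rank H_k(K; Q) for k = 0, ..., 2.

b_0 = 1, b_1 = 2, b_2 = 1.

Take the total order v_0 < v_1 < v_2 < v_3 < v_4 < v_5 < v_6 on the vertex set. Then K (dimension 2) consists of the simplices:

  0-simplices (7): [v_0], [v_1], [v_2], [v_3], [v_4], [v_5], [v_6]
  1-simplices (21): (21 of them)
  2-simplices (14): (14 of them)

so the chain groups are C_0 ≅ Z^7, C_1 ≅ Z^21, C_2 ≅ Z^14.

Boundary ∂_1: C_1 → C_0 sends each edge [p,q] (with p < q) to q − p. For instance
  ∂[v_2,v_6] = [v_6] − [v_2].
The 7×21 boundary matrix has rank 6 and Smith normal form diag(1,1,1,1,1,1).

∂_2: C_2 → C_1 maps a triangle to the signed sum of its edges. For instance
  ∂[v_0,v_1,v_6] = [v_1,v_6] − [v_0,v_6] + [v_0,v_1],
  ∂[v_0,v_1,v_5] = [v_1,v_5] − [v_0,v_5] + [v_0,v_1].
This gives a 21×14 integer matrix of rank 13; reducing to Smith normal form yields diagonal entries (1,1,1,1,1,1,1,1,1,1,1,1,1).

Reading off H_k = ker ∂_k / im ∂_{k+1}:

  H_0: rank C_0 − rank ∂_1 = 7 − 6 = 1, and the invariant factors of ∂_1 are all 1, so H_0 = Z.
  H_1: rank ker ∂_1 − rank ∂_2 = (21 − 6) − 13 = 2, and the invariant factors of ∂_2 are all 1, so H_1 = Z^2.
  H_2: rank ker ∂_2 − rank ∂_3 = (14 − 13) − 0 = 1, and there is no ∂_3, so H_2 = Z.

Hence the Betti numbers are b_0 = 1, b_1 = 2, b_2 = 1.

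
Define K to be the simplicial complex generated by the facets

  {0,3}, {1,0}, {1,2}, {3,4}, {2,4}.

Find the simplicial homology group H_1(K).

H_1 = Z.

We work with the vertex ordering 0 < 1 < 2 < 3 < 4. The simplices of K, each written with vertices in increasing order, are:

  0-simplices (5): [0], [1], [2], [3], [4]
  1-simplices (5): [0,1], [0,3], [1,2], [2,4], [3,4]

giving chain groups C_0 ≅ Z^5, C_1 ≅ Z^5.

∂_1: C_1 → C_0 is given by ∂[p,q] = [q] − [p]. For instance
  ∂[2,4] = [4] − [2].
The resulting 5×5 matrix has rank 4, and its Smith normal form has invariant factors (1,1,1,1).

Now H_k = ker ∂_k / im ∂_{k+1}, so:

  H_1: rank ker ∂_1 − rank ∂_2 = (5 − 4) − 0 = 1, and there is no ∂_2, so H_1 ≅ Z.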